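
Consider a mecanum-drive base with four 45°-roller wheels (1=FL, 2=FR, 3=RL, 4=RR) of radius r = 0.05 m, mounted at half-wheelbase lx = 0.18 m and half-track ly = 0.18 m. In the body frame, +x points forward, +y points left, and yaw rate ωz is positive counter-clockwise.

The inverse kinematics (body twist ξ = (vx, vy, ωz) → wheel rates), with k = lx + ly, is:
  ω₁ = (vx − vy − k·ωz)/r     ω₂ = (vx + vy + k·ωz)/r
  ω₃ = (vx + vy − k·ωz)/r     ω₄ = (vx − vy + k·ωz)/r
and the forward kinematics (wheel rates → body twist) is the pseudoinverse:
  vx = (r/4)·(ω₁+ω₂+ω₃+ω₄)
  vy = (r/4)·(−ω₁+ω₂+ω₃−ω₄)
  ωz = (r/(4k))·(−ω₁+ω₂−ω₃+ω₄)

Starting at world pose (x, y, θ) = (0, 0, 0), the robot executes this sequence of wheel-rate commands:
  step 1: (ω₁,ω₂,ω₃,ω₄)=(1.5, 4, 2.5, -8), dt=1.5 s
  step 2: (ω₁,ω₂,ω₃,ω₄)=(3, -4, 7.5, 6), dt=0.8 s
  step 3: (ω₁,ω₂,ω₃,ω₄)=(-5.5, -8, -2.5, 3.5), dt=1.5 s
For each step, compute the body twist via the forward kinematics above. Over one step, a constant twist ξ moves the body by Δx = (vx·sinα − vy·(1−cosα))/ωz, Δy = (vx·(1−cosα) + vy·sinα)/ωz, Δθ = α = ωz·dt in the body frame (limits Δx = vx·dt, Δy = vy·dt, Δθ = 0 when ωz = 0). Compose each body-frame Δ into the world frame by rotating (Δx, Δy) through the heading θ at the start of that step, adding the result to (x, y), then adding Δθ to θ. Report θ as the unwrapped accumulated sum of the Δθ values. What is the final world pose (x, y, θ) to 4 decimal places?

(-0.1535, 0.1159, -0.4705)

step 1: ξ=(vx,vy,ωz)=(0.0000, 0.1625, -0.2778), dt=1.5 → body Δ=(0.0501, 0.2368, -0.4167) → world pose (0.0501, 0.2368, -0.4167)
step 2: ξ=(vx,vy,ωz)=(0.1562, -0.0688, -0.2951), dt=0.8 → body Δ=(0.1174, -0.0692, -0.2361) → world pose (0.1294, 0.1260, -0.6528)
step 3: ξ=(vx,vy,ωz)=(-0.1562, -0.1063, 0.1215), dt=1.5 → body Δ=(-0.2186, -0.1798, 0.1823) → world pose (-0.1535, 0.1159, -0.4705)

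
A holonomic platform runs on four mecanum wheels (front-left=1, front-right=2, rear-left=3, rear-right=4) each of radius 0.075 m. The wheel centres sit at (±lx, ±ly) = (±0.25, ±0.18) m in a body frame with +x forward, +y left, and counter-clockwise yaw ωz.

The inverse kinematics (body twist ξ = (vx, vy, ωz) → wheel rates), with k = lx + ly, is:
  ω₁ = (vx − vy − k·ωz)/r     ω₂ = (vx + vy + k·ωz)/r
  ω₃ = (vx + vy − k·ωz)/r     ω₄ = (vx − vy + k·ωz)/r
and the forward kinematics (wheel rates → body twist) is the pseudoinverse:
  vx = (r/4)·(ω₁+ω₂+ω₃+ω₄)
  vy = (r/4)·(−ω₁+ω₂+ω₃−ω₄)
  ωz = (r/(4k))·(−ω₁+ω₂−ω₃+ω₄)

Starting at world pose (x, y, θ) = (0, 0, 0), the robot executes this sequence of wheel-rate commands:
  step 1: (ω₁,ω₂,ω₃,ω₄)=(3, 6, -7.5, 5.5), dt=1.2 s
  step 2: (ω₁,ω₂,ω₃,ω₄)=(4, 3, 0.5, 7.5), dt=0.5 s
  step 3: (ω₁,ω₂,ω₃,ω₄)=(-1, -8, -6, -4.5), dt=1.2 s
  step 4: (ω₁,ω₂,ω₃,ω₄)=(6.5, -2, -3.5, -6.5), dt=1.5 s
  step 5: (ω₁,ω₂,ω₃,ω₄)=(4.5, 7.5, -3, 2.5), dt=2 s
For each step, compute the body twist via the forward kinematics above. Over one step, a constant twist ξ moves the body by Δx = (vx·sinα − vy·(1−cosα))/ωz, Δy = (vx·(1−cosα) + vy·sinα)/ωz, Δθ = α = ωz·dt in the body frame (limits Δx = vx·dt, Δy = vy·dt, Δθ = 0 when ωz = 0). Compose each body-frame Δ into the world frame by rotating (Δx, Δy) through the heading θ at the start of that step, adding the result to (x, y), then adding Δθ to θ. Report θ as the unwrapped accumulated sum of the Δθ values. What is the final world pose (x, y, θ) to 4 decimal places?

(0.5482, -0.6769, 0.6693)

step 1: ξ=(vx,vy,ωz)=(0.1312, -0.1875, 0.6977), dt=1.2 → body Δ=(0.2285, -0.1375, 0.8372) → world pose (0.2285, -0.1375, 0.8372)
step 2: ξ=(vx,vy,ωz)=(0.2812, -0.1500, 0.2616), dt=0.5 → body Δ=(0.1451, -0.0656, 0.1308) → world pose (0.3744, -0.0736, 0.9680)
step 3: ξ=(vx,vy,ωz)=(-0.3656, -0.1594, -0.2398), dt=1.2 → body Δ=(-0.4600, -0.1259, -0.2878) → world pose (0.2174, -0.5239, 0.6802)
step 4: ξ=(vx,vy,ωz)=(-0.1031, -0.1031, -0.5015), dt=1.5 → body Δ=(-0.1960, -0.0850, -0.7522) → world pose (0.1185, -0.7133, -0.0719)
step 5: ξ=(vx,vy,ωz)=(0.2156, -0.0469, 0.3706), dt=2.0 → body Δ=(0.4260, 0.0673, 0.7413) → world pose (0.5482, -0.6769, 0.6693)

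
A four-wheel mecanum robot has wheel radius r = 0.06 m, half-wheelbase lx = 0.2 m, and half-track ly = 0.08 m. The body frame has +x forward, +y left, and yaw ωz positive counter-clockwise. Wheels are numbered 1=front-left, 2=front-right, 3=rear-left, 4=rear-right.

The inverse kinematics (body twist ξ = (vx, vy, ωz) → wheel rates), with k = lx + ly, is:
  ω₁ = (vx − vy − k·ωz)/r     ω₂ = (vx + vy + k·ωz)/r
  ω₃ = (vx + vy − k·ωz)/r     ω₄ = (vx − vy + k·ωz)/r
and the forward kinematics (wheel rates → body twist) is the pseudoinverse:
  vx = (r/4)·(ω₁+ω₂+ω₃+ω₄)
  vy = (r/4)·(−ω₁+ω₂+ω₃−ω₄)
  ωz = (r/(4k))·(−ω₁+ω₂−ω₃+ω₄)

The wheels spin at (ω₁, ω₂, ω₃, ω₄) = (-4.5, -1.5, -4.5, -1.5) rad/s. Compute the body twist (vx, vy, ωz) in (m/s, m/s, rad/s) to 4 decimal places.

(-0.1800, 0.0000, 0.3214)

k = lx + ly = 0.2 + 0.08 = 0.2800
ω₁+ω₂+ω₃+ω₄ = -12.0000  →  vx = (0.06/4)·-12.0000 = -0.1800
−ω₁+ω₂+ω₃−ω₄ = 0.0000  →  vy = (0.06/4)·0.0000 = 0.0000
−ω₁+ω₂−ω₃+ω₄ = 6.0000  →  ωz = (0.06/1.1200)·6.0000 = 0.3214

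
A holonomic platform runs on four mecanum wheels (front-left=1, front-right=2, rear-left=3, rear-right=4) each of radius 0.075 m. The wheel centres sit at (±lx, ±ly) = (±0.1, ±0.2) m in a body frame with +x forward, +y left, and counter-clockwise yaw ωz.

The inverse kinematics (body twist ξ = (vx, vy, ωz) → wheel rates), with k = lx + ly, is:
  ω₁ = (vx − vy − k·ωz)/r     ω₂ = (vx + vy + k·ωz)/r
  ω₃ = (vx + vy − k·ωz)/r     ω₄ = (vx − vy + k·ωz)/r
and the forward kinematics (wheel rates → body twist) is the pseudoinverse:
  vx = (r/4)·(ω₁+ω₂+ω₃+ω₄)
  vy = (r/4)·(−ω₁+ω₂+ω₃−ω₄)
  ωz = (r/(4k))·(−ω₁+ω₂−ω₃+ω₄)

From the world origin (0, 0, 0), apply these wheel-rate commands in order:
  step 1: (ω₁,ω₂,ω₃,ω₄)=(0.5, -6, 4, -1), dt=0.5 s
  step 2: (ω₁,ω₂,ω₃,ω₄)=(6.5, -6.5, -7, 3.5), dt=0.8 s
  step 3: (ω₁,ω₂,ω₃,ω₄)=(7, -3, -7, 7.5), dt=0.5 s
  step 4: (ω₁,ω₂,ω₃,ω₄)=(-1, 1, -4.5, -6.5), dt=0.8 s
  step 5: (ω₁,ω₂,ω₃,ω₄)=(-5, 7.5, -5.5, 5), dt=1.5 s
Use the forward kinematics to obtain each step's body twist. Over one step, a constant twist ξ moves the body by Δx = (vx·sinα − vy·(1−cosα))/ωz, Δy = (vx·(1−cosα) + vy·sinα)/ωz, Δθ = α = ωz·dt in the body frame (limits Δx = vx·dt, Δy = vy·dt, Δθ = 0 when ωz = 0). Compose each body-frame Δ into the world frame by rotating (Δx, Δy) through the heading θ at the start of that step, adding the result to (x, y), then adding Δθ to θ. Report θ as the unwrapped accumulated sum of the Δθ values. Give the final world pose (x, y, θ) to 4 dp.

(-0.4031, -0.3595, 1.8125)

step 1: ξ=(vx,vy,ωz)=(-0.0469, -0.0281, -0.7187), dt=0.5 → body Δ=(-0.0254, -0.0096, -0.3594) → world pose (-0.0254, -0.0096, -0.3594)
step 2: ξ=(vx,vy,ωz)=(-0.0656, -0.4406, -0.1562), dt=0.8 → body Δ=(-0.0744, -0.3483, -0.1250) → world pose (-0.2175, -0.3095, -0.4844)
step 3: ξ=(vx,vy,ωz)=(0.0844, -0.4594, 0.2812), dt=0.5 → body Δ=(0.0582, -0.2260, 0.1406) → world pose (-0.2713, -0.5366, -0.3437)
step 4: ξ=(vx,vy,ωz)=(-0.2062, 0.0750, 0.0000), dt=0.8 → body Δ=(-0.1650, 0.0600, 0.0000) → world pose (-0.4064, -0.4245, -0.3437)
step 5: ξ=(vx,vy,ωz)=(0.0375, 0.0375, 1.4375), dt=1.5 → body Δ=(-0.0188, 0.0622, 2.1562) → world pose (-0.4031, -0.3595, 1.8125)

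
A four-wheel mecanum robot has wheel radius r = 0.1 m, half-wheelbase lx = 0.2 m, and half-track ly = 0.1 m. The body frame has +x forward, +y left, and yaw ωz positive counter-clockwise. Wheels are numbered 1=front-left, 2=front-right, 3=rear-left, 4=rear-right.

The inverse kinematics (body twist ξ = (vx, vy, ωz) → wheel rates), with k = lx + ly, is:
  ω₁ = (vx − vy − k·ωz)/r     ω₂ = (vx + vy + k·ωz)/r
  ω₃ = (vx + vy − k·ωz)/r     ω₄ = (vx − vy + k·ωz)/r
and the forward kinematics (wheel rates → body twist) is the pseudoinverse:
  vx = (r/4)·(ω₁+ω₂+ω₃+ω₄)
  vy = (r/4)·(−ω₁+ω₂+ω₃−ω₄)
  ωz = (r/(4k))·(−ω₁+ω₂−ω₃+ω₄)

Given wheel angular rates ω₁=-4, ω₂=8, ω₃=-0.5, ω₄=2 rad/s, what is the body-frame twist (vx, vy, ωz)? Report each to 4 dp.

(0.1375, 0.2375, 1.2083)

k = lx + ly = 0.2 + 0.1 = 0.3000
ω₁+ω₂+ω₃+ω₄ = 5.5000  →  vx = (0.1/4)·5.5000 = 0.1375
−ω₁+ω₂+ω₃−ω₄ = 9.5000  →  vy = (0.1/4)·9.5000 = 0.2375
−ω₁+ω₂−ω₃+ω₄ = 14.5000  →  ωz = (0.1/1.2000)·14.5000 = 1.2083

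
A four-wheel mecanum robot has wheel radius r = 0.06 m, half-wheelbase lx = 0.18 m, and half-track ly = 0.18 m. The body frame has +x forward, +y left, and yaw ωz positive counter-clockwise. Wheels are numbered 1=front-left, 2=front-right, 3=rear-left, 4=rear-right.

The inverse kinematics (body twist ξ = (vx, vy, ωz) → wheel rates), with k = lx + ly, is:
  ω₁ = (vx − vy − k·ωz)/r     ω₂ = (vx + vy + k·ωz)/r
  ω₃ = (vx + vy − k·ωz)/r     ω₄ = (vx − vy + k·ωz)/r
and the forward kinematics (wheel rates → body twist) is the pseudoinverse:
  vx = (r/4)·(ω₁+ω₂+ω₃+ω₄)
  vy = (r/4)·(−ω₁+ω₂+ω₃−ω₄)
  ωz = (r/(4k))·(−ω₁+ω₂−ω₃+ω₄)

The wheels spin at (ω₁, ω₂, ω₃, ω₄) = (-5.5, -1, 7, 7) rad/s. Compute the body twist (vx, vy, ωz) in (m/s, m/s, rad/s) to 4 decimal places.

k = lx + ly = 0.18 + 0.18 = 0.3600
ω₁+ω₂+ω₃+ω₄ = 7.5000  →  vx = (0.06/4)·7.5000 = 0.1125
−ω₁+ω₂+ω₃−ω₄ = 4.5000  →  vy = (0.06/4)·4.5000 = 0.0675
−ω₁+ω₂−ω₃+ω₄ = 4.5000  →  ωz = (0.06/1.4400)·4.5000 = 0.1875

(0.1125, 0.0675, 0.1875)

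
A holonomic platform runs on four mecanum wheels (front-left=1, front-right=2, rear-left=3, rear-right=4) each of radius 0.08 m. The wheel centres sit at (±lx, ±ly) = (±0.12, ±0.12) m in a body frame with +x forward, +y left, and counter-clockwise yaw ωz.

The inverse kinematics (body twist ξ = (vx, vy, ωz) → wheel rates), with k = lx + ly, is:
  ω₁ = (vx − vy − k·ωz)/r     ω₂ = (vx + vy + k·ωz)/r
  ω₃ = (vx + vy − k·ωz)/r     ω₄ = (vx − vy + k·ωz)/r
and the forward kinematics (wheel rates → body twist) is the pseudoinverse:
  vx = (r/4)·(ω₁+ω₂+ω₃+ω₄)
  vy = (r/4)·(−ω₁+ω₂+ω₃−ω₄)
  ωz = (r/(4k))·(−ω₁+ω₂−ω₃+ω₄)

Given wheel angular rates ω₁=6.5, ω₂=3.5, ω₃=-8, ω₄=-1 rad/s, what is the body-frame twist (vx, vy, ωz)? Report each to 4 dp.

k = lx + ly = 0.12 + 0.12 = 0.2400
ω₁+ω₂+ω₃+ω₄ = 1.0000  →  vx = (0.08/4)·1.0000 = 0.0200
−ω₁+ω₂+ω₃−ω₄ = -10.0000  →  vy = (0.08/4)·-10.0000 = -0.2000
−ω₁+ω₂−ω₃+ω₄ = 4.0000  →  ωz = (0.08/0.9600)·4.0000 = 0.3333

(0.0200, -0.2000, 0.3333)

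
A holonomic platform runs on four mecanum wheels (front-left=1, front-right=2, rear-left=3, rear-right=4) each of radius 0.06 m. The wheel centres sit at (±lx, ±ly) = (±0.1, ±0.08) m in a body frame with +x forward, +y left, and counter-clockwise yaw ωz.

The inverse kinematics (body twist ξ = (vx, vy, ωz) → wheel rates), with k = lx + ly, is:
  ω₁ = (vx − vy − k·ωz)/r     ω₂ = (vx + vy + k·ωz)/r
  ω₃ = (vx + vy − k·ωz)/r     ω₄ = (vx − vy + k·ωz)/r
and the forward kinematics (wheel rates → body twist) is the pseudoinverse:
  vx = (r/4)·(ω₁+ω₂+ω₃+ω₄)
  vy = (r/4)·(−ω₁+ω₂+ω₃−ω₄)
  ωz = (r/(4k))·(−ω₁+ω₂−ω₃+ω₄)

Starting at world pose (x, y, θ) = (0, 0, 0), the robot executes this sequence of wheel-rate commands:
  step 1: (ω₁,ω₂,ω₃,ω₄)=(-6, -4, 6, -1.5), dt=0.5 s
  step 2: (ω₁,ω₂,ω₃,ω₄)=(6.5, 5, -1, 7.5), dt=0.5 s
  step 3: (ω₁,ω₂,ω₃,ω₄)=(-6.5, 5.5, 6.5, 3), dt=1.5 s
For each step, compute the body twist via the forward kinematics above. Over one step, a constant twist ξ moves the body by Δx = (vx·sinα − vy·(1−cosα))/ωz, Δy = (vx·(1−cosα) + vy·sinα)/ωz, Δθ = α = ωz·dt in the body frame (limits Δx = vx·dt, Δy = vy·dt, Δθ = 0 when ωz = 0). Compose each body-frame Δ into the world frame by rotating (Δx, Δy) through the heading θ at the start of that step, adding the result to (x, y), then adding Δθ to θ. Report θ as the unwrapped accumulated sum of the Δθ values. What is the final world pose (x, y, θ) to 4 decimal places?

step 1: ξ=(vx,vy,ωz)=(-0.0825, 0.1425, -0.4583), dt=0.5 → body Δ=(-0.0328, 0.0753, -0.2292) → world pose (-0.0328, 0.0753, -0.2292)
step 2: ξ=(vx,vy,ωz)=(0.2700, -0.1500, 0.5833), dt=0.5 → body Δ=(0.1440, -0.0544, 0.2917) → world pose (0.0951, -0.0103, 0.0625)
step 3: ξ=(vx,vy,ωz)=(0.1275, 0.2325, 0.7083), dt=1.5 → body Δ=(-0.0112, 0.3791, 1.0625) → world pose (0.0602, 0.3674, 1.1250)

(0.0602, 0.3674, 1.1250)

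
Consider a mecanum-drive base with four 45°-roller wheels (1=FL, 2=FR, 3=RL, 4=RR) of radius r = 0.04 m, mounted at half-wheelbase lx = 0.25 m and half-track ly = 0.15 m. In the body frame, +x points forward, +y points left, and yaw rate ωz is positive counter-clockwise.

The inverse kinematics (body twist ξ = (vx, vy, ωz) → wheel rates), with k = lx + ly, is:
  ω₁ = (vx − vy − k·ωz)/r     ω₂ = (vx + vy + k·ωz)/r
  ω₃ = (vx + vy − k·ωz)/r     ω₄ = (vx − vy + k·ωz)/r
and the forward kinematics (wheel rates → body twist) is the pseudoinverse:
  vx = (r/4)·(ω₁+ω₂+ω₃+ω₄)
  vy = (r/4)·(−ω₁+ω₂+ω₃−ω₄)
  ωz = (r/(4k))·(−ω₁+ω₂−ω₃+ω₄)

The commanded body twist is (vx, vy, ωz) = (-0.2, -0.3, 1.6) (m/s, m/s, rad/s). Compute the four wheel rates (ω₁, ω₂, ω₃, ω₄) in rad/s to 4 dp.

k = lx + ly = 0.25 + 0.15 = 0.4000;  k·ωz = 0.4000·1.6 = 0.6400
ω₁ (FL) = (vx − vy − k·ωz)/r = -0.5400/0.04 = -13.5000
ω₂ (FR) = (vx + vy + k·ωz)/r = 0.1400/0.04 = 3.5000
ω₃ (RL) = (vx + vy − k·ωz)/r = -1.1400/0.04 = -28.5000
ω₄ (RR) = (vx − vy + k·ωz)/r = 0.7400/0.04 = 18.5000

(-13.5000, 3.5000, -28.5000, 18.5000)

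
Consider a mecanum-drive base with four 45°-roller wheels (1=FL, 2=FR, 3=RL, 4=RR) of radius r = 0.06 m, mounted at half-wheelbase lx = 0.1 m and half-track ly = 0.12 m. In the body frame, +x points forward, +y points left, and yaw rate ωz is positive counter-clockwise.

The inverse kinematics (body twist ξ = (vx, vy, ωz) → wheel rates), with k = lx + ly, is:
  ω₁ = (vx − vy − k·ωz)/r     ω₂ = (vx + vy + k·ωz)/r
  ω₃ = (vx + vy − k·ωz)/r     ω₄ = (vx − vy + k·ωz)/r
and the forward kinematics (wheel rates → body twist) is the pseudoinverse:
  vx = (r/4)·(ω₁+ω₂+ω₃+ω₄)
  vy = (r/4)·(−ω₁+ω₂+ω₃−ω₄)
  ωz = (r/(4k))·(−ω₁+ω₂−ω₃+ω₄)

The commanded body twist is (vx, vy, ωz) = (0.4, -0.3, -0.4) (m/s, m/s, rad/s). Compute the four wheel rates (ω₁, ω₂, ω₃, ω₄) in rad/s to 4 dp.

k = lx + ly = 0.1 + 0.12 = 0.2200;  k·ωz = 0.2200·-0.4 = -0.0880
ω₁ (FL) = (vx − vy − k·ωz)/r = 0.7880/0.06 = 13.1333
ω₂ (FR) = (vx + vy + k·ωz)/r = 0.0120/0.06 = 0.2000
ω₃ (RL) = (vx + vy − k·ωz)/r = 0.1880/0.06 = 3.1333
ω₄ (RR) = (vx − vy + k·ωz)/r = 0.6120/0.06 = 10.2000

(13.1333, 0.2000, 3.1333, 10.2000)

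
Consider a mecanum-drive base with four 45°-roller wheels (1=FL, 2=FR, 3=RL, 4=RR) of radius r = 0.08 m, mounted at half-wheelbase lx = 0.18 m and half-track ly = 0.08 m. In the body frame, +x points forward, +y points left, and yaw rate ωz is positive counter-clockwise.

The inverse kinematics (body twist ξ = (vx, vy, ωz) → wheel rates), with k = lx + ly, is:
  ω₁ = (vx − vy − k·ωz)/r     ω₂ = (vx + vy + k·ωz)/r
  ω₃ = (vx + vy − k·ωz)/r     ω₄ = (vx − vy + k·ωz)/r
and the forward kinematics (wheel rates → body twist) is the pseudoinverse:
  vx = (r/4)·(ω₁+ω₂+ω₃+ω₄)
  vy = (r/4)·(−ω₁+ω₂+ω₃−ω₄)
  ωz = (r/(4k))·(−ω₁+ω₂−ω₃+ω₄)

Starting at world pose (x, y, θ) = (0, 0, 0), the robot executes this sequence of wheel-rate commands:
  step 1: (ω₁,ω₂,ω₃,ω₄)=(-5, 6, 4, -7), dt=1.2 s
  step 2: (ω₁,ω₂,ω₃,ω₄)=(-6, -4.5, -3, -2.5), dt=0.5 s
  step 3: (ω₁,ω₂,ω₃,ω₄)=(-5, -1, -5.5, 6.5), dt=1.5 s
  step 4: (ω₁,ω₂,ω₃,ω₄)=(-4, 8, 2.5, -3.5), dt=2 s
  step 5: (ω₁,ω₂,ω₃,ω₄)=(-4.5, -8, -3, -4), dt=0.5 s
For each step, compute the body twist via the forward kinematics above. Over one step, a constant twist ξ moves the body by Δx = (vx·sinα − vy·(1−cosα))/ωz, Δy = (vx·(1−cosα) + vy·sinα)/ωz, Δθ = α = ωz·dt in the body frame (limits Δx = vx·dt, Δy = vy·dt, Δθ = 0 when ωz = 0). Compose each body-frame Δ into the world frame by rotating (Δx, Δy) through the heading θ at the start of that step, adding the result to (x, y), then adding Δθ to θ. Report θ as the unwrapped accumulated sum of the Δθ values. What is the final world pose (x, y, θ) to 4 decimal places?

step 1: ξ=(vx,vy,ωz)=(-0.0400, 0.4400, 0.0000), dt=1.2 → body Δ=(-0.0480, 0.5280, 0.0000) → world pose (-0.0480, 0.5280, 0.0000)
step 2: ξ=(vx,vy,ωz)=(-0.3200, 0.0200, 0.1538), dt=0.5 → body Δ=(-0.1602, 0.0038, 0.0769) → world pose (-0.2082, 0.5318, 0.0769)
step 3: ξ=(vx,vy,ωz)=(-0.1000, -0.1600, 1.2308), dt=1.5 → body Δ=(0.0872, -0.2284, 1.8462) → world pose (-0.1038, 0.3108, 1.9231)
step 4: ξ=(vx,vy,ωz)=(0.0600, 0.3600, 0.4615), dt=2.0 → body Δ=(-0.2057, 0.6736, 0.9231) → world pose (-0.6650, -0.1147, 2.8462)
step 5: ξ=(vx,vy,ωz)=(-0.3900, -0.0500, -0.3462), dt=0.5 → body Δ=(-0.1962, -0.0080, -0.1731) → world pose (-0.4750, -0.1641, 2.6731)

(-0.4750, -0.1641, 2.6731)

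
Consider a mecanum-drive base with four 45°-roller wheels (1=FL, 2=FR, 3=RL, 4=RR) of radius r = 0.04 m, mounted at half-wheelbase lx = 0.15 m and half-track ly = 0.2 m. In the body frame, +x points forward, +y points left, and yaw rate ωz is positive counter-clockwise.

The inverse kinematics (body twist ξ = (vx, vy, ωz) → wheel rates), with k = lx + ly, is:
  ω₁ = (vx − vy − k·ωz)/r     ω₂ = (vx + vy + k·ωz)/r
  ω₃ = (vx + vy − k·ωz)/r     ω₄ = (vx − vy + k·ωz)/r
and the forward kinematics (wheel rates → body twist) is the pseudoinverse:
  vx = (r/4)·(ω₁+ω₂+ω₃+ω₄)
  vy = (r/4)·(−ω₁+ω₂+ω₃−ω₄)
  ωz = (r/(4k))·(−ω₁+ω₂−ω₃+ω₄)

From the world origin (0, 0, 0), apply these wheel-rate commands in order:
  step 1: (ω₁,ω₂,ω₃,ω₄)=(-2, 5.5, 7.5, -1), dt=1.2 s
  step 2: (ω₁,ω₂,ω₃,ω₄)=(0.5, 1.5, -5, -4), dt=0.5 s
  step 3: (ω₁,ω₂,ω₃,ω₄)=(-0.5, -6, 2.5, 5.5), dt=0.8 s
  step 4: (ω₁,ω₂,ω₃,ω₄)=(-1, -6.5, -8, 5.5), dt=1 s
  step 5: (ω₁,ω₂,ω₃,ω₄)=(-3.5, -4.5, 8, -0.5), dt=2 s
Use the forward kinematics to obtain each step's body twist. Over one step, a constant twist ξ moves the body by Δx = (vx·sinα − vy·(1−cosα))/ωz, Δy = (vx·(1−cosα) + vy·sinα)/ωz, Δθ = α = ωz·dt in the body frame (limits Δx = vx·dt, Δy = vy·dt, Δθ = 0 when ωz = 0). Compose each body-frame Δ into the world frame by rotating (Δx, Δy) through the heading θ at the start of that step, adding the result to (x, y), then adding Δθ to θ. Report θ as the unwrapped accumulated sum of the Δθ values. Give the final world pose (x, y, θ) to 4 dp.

step 1: ξ=(vx,vy,ωz)=(0.1000, 0.1600, -0.0286), dt=1.2 → body Δ=(0.1233, 0.1899, -0.0343) → world pose (0.1233, 0.1899, -0.0343)
step 2: ξ=(vx,vy,ωz)=(-0.0700, 0.0000, 0.0571), dt=0.5 → body Δ=(-0.0350, -0.0005, 0.0286) → world pose (0.0883, 0.1906, -0.0057)
step 3: ξ=(vx,vy,ωz)=(0.0150, -0.0850, -0.0714), dt=0.8 → body Δ=(0.0101, -0.0683, -0.0571) → world pose (0.0979, 0.1222, -0.0629)
step 4: ξ=(vx,vy,ωz)=(-0.1000, -0.1900, 0.2286), dt=1.0 → body Δ=(-0.0775, -0.1997, 0.2286) → world pose (0.0080, -0.0722, 0.1657)
step 5: ξ=(vx,vy,ωz)=(-0.0050, 0.0750, -0.2714), dt=2.0 → body Δ=(0.0302, 0.1454, -0.5429) → world pose (0.0138, 0.0762, -0.3771)

(0.0138, 0.0762, -0.3771)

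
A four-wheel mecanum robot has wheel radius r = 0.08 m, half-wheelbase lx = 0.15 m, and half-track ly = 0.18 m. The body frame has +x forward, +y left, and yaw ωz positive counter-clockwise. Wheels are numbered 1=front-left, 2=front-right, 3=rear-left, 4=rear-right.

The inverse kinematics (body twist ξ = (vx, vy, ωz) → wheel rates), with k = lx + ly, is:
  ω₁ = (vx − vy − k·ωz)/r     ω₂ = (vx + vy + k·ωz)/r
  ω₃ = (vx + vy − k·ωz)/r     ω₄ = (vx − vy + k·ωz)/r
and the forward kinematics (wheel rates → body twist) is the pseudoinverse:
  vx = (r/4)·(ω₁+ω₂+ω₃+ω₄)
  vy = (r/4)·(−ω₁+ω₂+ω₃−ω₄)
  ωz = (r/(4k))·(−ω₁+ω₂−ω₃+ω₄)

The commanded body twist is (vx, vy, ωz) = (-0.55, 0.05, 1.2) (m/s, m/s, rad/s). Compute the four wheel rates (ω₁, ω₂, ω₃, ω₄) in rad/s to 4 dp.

(-12.4500, -1.3000, -11.2000, -2.5500)

k = lx + ly = 0.15 + 0.18 = 0.3300;  k·ωz = 0.3300·1.2 = 0.3960
ω₁ (FL) = (vx − vy − k·ωz)/r = -0.9960/0.08 = -12.4500
ω₂ (FR) = (vx + vy + k·ωz)/r = -0.1040/0.08 = -1.3000
ω₃ (RL) = (vx + vy − k·ωz)/r = -0.8960/0.08 = -11.2000
ω₄ (RR) = (vx − vy + k·ωz)/r = -0.2040/0.08 = -2.5500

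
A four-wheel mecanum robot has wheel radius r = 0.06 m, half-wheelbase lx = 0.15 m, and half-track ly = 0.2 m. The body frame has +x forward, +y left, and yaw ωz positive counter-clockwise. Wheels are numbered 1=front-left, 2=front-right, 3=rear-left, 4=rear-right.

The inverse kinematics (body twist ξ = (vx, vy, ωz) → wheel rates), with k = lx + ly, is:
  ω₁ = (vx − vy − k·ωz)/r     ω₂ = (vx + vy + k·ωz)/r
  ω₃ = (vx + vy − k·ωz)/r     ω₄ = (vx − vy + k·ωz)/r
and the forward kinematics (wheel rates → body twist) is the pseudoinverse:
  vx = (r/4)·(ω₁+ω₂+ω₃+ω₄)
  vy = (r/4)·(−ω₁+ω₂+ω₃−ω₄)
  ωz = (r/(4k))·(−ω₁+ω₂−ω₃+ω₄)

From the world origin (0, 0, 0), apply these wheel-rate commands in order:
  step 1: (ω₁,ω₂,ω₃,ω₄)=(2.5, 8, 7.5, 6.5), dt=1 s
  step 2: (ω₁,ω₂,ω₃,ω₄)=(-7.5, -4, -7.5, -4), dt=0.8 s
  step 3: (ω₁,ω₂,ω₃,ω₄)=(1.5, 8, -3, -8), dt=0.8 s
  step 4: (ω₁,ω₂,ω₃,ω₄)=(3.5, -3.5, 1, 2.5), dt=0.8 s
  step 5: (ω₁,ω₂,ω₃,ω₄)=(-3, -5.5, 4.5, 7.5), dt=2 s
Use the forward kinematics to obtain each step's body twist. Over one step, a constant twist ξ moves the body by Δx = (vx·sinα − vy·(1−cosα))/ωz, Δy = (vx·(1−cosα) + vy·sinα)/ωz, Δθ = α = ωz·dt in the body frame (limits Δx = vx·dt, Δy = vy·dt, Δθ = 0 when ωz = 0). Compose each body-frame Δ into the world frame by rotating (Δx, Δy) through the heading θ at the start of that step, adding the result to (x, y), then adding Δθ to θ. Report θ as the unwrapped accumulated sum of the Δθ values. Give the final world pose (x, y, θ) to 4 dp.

(0.2454, -0.0390, 0.3386)

step 1: ξ=(vx,vy,ωz)=(0.3675, 0.0975, 0.1929), dt=1.0 → body Δ=(0.3559, 0.1322, 0.1929) → world pose (0.3559, 0.1322, 0.1929)
step 2: ξ=(vx,vy,ωz)=(-0.3450, 0.0000, 0.3000), dt=0.8 → body Δ=(-0.2734, -0.0330, 0.2400) → world pose (0.0939, 0.0475, 0.4329)
step 3: ξ=(vx,vy,ωz)=(-0.0225, 0.1725, 0.0643), dt=0.8 → body Δ=(-0.0215, 0.1375, 0.0514) → world pose (0.0167, 0.1632, 0.4843)
step 4: ξ=(vx,vy,ωz)=(0.0525, -0.1275, -0.2357), dt=0.8 → body Δ=(0.0322, -0.1053, -0.1886) → world pose (0.0942, 0.0850, 0.2957)
step 5: ξ=(vx,vy,ωz)=(0.0525, -0.0825, 0.0214), dt=2.0 → body Δ=(0.1085, -0.1627, 0.0429) → world pose (0.2454, -0.0390, 0.3386)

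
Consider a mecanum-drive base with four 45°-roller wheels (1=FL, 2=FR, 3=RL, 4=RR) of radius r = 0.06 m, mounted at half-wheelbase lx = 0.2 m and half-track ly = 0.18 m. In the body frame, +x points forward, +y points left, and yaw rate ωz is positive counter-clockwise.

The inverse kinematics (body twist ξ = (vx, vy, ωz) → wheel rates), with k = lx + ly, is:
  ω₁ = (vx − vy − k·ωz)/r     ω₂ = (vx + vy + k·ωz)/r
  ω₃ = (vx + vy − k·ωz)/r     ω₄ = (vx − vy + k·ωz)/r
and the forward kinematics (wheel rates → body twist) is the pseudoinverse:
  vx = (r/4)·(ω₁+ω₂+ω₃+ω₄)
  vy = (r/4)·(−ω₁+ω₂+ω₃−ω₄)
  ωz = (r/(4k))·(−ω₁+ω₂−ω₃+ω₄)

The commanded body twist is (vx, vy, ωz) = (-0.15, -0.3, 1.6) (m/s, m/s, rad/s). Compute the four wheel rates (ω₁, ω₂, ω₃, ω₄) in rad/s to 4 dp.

k = lx + ly = 0.2 + 0.18 = 0.3800;  k·ωz = 0.3800·1.6 = 0.6080
ω₁ (FL) = (vx − vy − k·ωz)/r = -0.4580/0.06 = -7.6333
ω₂ (FR) = (vx + vy + k·ωz)/r = 0.1580/0.06 = 2.6333
ω₃ (RL) = (vx + vy − k·ωz)/r = -1.0580/0.06 = -17.6333
ω₄ (RR) = (vx − vy + k·ωz)/r = 0.7580/0.06 = 12.6333

(-7.6333, 2.6333, -17.6333, 12.6333)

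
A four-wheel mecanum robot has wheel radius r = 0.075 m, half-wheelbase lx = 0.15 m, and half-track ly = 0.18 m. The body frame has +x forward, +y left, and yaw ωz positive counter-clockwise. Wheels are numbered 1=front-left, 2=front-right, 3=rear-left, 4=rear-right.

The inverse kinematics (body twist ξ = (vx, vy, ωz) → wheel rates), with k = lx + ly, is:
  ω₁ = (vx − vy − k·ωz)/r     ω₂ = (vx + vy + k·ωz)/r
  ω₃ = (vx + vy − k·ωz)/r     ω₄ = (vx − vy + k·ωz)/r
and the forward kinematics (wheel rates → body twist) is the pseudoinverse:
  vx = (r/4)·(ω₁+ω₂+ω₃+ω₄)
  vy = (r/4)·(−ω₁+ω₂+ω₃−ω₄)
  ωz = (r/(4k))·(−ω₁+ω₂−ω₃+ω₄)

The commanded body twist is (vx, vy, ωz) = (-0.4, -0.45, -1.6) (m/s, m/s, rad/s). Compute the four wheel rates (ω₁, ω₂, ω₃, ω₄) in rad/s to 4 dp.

k = lx + ly = 0.15 + 0.18 = 0.3300;  k·ωz = 0.3300·-1.6 = -0.5280
ω₁ (FL) = (vx − vy − k·ωz)/r = 0.5780/0.075 = 7.7067
ω₂ (FR) = (vx + vy + k·ωz)/r = -1.3780/0.075 = -18.3733
ω₃ (RL) = (vx + vy − k·ωz)/r = -0.3220/0.075 = -4.2933
ω₄ (RR) = (vx − vy + k·ωz)/r = -0.4780/0.075 = -6.3733

(7.7067, -18.3733, -4.2933, -6.3733)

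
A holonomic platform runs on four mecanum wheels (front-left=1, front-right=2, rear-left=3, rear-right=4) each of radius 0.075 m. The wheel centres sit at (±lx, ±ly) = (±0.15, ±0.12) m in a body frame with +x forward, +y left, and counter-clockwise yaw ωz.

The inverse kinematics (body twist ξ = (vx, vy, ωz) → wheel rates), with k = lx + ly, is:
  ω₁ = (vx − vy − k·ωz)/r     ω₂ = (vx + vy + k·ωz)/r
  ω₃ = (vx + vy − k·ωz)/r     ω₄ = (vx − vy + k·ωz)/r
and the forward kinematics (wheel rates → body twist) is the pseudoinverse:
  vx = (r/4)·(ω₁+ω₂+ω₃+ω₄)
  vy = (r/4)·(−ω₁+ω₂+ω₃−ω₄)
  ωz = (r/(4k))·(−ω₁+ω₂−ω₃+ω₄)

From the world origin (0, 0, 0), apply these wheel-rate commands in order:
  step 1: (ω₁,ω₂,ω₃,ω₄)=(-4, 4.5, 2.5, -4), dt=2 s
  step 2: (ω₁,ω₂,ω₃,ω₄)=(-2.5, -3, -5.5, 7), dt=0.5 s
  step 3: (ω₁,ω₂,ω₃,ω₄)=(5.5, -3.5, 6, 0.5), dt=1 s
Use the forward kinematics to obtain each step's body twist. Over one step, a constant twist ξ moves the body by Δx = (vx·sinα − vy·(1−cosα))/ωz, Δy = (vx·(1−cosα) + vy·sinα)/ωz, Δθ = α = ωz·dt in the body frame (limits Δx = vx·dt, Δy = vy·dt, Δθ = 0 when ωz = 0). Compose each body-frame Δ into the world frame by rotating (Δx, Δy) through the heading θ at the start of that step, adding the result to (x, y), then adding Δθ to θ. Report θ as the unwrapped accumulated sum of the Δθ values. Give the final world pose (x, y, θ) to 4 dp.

step 1: ξ=(vx,vy,ωz)=(-0.0188, 0.2812, 0.1389), dt=2.0 → body Δ=(-0.1146, 0.5501, 0.2778) → world pose (-0.1146, 0.5501, 0.2778)
step 2: ξ=(vx,vy,ωz)=(-0.0750, -0.2437, 0.8333), dt=0.5 → body Δ=(-0.0114, -0.1261, 0.4167) → world pose (-0.0910, 0.4257, 0.6944)
step 3: ξ=(vx,vy,ωz)=(0.1594, -0.0656, -1.0069), dt=1.0 → body Δ=(0.1034, -0.1288, -1.0069) → world pose (0.0709, 0.3930, -0.3125)

(0.0709, 0.3930, -0.3125)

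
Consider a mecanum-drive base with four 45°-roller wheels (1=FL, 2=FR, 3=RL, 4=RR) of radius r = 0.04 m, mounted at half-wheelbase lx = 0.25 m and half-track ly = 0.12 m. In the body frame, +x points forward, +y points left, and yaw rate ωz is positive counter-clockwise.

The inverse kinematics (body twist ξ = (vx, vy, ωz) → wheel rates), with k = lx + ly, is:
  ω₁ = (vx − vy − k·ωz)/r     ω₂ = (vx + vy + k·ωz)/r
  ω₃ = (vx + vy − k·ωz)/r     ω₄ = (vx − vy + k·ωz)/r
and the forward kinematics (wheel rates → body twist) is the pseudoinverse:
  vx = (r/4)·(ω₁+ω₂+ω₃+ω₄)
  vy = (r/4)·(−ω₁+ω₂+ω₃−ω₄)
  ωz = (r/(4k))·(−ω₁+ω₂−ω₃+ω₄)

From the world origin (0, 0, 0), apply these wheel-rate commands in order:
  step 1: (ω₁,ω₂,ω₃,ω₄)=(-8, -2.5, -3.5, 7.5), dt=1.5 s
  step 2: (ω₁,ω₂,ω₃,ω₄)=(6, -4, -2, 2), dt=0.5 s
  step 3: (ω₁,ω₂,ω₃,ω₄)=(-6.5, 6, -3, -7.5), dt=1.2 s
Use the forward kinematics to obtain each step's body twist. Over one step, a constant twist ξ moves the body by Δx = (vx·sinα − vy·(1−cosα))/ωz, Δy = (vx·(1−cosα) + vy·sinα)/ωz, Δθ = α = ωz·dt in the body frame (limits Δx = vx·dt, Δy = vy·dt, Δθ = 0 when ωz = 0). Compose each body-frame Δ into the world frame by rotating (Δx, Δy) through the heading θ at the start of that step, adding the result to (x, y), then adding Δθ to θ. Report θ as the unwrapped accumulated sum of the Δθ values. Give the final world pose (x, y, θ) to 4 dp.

step 1: ξ=(vx,vy,ωz)=(-0.0650, -0.0550, 0.4459), dt=1.5 → body Δ=(-0.0638, -0.1079, 0.6689) → world pose (-0.0638, -0.1079, 0.6689)
step 2: ξ=(vx,vy,ωz)=(0.0200, -0.1400, -0.1622), dt=0.5 → body Δ=(0.0072, -0.0703, -0.0811) → world pose (-0.0146, -0.1586, 0.5878)
step 3: ξ=(vx,vy,ωz)=(-0.1100, 0.1700, 0.2162), dt=1.2 → body Δ=(-0.1568, 0.1847, 0.2595) → world pose (-0.2475, -0.0919, 0.8473)

(-0.2475, -0.0919, 0.8473)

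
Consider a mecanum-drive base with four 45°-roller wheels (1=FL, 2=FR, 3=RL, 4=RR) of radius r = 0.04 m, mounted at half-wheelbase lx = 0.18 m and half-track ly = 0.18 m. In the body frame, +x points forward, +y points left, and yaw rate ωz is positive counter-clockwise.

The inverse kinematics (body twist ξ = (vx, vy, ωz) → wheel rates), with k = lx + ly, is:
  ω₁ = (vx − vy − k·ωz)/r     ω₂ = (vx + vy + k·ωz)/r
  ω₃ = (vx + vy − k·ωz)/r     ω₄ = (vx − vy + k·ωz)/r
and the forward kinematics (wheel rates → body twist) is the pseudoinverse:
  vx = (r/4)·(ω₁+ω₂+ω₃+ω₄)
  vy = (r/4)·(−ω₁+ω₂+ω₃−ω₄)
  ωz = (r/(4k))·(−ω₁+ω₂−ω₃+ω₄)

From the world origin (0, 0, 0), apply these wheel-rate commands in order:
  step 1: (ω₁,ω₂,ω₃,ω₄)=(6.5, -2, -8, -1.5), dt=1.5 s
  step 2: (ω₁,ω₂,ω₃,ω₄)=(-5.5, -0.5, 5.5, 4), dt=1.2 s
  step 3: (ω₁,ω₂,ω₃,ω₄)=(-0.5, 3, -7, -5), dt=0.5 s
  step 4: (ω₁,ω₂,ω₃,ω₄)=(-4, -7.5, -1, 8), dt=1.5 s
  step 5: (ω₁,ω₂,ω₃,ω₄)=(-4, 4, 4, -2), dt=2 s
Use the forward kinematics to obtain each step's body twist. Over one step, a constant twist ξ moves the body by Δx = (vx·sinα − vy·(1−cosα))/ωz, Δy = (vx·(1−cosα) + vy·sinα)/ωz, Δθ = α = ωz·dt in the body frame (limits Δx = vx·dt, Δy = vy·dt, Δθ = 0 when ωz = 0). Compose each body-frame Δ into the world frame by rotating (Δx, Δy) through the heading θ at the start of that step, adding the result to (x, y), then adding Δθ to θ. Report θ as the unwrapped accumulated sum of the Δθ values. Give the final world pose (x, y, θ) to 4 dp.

step 1: ξ=(vx,vy,ωz)=(-0.0500, -0.1500, -0.0556), dt=1.5 → body Δ=(-0.0843, -0.2216, -0.0833) → world pose (-0.0843, -0.2216, -0.0833)
step 2: ξ=(vx,vy,ωz)=(0.0350, 0.0650, 0.0972), dt=1.2 → body Δ=(0.0374, 0.0803, 0.1167) → world pose (-0.0404, -0.1447, 0.0333)
step 3: ξ=(vx,vy,ωz)=(-0.0950, 0.0150, 0.1528), dt=0.5 → body Δ=(-0.0477, 0.0057, 0.0764) → world pose (-0.0883, -0.1406, 0.1097)
step 4: ξ=(vx,vy,ωz)=(-0.0450, -0.1250, 0.1528), dt=1.5 → body Δ=(-0.0455, -0.1936, 0.2292) → world pose (-0.1123, -0.3380, 0.3389)
step 5: ξ=(vx,vy,ωz)=(0.0200, 0.1400, 0.0556), dt=2.0 → body Δ=(0.0244, 0.2816, 0.1111) → world pose (-0.1830, -0.0643, 0.4500)

(-0.1830, -0.0643, 0.4500)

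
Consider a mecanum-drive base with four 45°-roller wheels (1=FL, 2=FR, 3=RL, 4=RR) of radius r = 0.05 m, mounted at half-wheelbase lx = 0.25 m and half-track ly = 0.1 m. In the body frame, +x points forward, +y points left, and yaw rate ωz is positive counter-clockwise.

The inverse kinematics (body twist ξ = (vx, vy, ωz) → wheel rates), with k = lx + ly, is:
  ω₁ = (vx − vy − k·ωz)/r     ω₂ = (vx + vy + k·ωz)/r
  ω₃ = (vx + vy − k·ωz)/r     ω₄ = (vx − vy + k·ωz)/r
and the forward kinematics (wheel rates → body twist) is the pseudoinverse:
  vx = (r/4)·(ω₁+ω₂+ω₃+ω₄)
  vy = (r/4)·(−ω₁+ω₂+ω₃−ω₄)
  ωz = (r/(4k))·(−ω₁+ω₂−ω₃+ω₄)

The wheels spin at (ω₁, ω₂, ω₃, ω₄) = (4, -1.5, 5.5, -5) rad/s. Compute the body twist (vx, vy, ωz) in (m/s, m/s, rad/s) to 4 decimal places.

k = lx + ly = 0.25 + 0.1 = 0.3500
ω₁+ω₂+ω₃+ω₄ = 3.0000  →  vx = (0.05/4)·3.0000 = 0.0375
−ω₁+ω₂+ω₃−ω₄ = 5.0000  →  vy = (0.05/4)·5.0000 = 0.0625
−ω₁+ω₂−ω₃+ω₄ = -16.0000  →  ωz = (0.05/1.4000)·-16.0000 = -0.5714

(0.0375, 0.0625, -0.5714)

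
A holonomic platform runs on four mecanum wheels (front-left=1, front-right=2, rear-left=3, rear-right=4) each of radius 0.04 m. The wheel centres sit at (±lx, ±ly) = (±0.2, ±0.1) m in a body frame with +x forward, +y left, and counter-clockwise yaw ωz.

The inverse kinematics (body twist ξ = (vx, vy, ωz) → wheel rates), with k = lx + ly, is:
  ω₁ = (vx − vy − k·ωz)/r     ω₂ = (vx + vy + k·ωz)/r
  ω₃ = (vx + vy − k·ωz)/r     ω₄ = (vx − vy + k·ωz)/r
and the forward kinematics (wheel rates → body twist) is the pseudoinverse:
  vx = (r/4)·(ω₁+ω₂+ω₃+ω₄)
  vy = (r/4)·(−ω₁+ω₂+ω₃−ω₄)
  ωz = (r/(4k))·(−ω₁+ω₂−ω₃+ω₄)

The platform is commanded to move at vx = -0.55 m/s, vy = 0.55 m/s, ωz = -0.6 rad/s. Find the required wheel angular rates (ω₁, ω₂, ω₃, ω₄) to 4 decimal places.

(-23.0000, -4.5000, 4.5000, -32.0000)

k = lx + ly = 0.2 + 0.1 = 0.3000;  k·ωz = 0.3000·-0.6 = -0.1800
ω₁ (FL) = (vx − vy − k·ωz)/r = -0.9200/0.04 = -23.0000
ω₂ (FR) = (vx + vy + k·ωz)/r = -0.1800/0.04 = -4.5000
ω₃ (RL) = (vx + vy − k·ωz)/r = 0.1800/0.04 = 4.5000
ω₄ (RR) = (vx − vy + k·ωz)/r = -1.2800/0.04 = -32.0000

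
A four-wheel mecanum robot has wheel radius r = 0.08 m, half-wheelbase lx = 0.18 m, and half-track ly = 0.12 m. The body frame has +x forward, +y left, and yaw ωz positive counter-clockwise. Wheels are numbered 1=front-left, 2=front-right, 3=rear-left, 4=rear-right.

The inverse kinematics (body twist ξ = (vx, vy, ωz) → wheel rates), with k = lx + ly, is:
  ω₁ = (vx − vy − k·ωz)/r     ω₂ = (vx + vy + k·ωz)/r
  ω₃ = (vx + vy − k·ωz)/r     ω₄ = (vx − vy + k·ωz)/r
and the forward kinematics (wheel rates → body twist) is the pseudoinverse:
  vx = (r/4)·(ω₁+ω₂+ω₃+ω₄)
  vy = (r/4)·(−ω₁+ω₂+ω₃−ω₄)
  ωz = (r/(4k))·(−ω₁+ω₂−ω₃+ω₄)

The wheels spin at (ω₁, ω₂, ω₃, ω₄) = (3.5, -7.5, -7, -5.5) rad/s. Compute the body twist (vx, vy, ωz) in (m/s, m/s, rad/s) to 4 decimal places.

(-0.3300, -0.2500, -0.6333)

k = lx + ly = 0.18 + 0.12 = 0.3000
ω₁+ω₂+ω₃+ω₄ = -16.5000  →  vx = (0.08/4)·-16.5000 = -0.3300
−ω₁+ω₂+ω₃−ω₄ = -12.5000  →  vy = (0.08/4)·-12.5000 = -0.2500
−ω₁+ω₂−ω₃+ω₄ = -9.5000  →  ωz = (0.08/1.2000)·-9.5000 = -0.6333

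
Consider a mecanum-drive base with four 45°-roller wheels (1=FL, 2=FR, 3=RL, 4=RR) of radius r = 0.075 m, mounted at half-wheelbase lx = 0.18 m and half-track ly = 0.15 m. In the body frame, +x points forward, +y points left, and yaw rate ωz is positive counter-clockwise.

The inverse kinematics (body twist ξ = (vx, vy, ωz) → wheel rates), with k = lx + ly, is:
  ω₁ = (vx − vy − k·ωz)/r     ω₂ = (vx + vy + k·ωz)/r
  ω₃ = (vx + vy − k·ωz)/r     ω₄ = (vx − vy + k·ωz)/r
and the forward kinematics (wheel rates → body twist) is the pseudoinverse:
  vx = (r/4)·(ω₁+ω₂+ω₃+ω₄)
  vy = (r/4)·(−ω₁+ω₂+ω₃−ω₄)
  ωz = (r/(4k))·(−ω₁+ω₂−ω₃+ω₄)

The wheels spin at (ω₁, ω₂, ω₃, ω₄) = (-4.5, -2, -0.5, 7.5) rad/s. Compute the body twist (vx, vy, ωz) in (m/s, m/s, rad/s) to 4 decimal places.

(0.0094, -0.1031, 0.5966)

k = lx + ly = 0.18 + 0.15 = 0.3300
ω₁+ω₂+ω₃+ω₄ = 0.5000  →  vx = (0.075/4)·0.5000 = 0.0094
−ω₁+ω₂+ω₃−ω₄ = -5.5000  →  vy = (0.075/4)·-5.5000 = -0.1031
−ω₁+ω₂−ω₃+ω₄ = 10.5000  →  ωz = (0.075/1.3200)·10.5000 = 0.5966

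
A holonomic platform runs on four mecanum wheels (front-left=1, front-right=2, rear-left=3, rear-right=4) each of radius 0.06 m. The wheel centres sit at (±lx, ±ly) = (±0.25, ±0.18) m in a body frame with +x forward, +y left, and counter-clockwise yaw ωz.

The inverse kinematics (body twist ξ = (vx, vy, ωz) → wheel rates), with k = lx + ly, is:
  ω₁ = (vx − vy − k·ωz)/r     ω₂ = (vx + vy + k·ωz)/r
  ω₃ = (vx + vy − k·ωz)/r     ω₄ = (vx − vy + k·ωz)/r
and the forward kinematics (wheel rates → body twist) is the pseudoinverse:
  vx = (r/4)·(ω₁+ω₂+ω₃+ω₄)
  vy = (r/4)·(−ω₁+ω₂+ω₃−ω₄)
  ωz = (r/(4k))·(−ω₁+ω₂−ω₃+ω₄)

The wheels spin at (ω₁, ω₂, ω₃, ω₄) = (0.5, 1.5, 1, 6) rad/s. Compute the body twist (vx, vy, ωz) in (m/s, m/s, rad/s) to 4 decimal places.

k = lx + ly = 0.25 + 0.18 = 0.4300
ω₁+ω₂+ω₃+ω₄ = 9.0000  →  vx = (0.06/4)·9.0000 = 0.1350
−ω₁+ω₂+ω₃−ω₄ = -4.0000  →  vy = (0.06/4)·-4.0000 = -0.0600
−ω₁+ω₂−ω₃+ω₄ = 6.0000  →  ωz = (0.06/1.7200)·6.0000 = 0.2093

(0.1350, -0.0600, 0.2093)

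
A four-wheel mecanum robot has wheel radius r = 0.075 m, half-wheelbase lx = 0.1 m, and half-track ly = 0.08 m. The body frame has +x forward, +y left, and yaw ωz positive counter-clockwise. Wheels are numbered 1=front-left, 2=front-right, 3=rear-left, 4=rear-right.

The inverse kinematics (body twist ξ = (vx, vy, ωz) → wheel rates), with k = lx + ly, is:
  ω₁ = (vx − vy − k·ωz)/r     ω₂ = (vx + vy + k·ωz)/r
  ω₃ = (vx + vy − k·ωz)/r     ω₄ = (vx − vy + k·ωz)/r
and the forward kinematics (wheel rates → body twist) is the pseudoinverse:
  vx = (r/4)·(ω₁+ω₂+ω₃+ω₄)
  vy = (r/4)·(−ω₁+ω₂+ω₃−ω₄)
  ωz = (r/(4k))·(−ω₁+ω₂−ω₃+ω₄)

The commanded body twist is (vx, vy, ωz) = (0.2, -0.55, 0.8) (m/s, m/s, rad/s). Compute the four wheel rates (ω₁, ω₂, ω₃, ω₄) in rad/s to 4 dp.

k = lx + ly = 0.1 + 0.08 = 0.1800;  k·ωz = 0.1800·0.8 = 0.1440
ω₁ (FL) = (vx − vy − k·ωz)/r = 0.6060/0.075 = 8.0800
ω₂ (FR) = (vx + vy + k·ωz)/r = -0.2060/0.075 = -2.7467
ω₃ (RL) = (vx + vy − k·ωz)/r = -0.4940/0.075 = -6.5867
ω₄ (RR) = (vx − vy + k·ωz)/r = 0.8940/0.075 = 11.9200

(8.0800, -2.7467, -6.5867, 11.9200)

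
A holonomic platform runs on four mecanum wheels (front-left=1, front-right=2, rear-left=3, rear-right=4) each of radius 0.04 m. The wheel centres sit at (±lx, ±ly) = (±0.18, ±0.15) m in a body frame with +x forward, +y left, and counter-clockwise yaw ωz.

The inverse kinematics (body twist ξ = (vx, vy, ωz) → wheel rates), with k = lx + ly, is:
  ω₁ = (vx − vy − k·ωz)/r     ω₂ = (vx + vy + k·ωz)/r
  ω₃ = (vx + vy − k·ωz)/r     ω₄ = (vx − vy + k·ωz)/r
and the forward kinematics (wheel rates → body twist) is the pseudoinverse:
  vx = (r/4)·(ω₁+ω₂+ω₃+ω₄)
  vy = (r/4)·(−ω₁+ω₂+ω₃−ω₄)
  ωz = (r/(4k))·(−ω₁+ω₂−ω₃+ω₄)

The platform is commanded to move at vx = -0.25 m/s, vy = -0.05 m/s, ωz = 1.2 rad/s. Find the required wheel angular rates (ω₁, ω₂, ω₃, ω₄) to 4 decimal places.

(-14.9000, 2.4000, -17.4000, 4.9000)

k = lx + ly = 0.18 + 0.15 = 0.3300;  k·ωz = 0.3300·1.2 = 0.3960
ω₁ (FL) = (vx − vy − k·ωz)/r = -0.5960/0.04 = -14.9000
ω₂ (FR) = (vx + vy + k·ωz)/r = 0.0960/0.04 = 2.4000
ω₃ (RL) = (vx + vy − k·ωz)/r = -0.6960/0.04 = -17.4000
ω₄ (RR) = (vx − vy + k·ωz)/r = 0.1960/0.04 = 4.9000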